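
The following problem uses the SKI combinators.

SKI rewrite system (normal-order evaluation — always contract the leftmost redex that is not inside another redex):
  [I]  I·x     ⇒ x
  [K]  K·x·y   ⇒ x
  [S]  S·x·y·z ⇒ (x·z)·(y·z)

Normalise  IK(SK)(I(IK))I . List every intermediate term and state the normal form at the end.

Answer: normal form = SKI  (in 2 steps)

Derivation:
  start: IK(SK)(I(IK))I
  step 1: K(SK)(I(IK))I
  step 2: SKI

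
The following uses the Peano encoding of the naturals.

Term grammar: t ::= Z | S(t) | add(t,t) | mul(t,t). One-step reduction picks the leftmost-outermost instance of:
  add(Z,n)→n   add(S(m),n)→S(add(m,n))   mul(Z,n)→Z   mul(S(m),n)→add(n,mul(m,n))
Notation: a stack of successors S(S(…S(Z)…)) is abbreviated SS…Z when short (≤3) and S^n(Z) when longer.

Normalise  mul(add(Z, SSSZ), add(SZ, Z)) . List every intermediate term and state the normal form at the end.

Answer: normal form = SSSZ  (in 17 steps)

Derivation:
  start: mul(add(Z, SSSZ), add(SZ, Z))
  step 1: mul(SSSZ, add(SZ, Z))
  step 2: add(add(SZ, Z), mul(SSZ, add(SZ, Z)))
  step 3: add(S(add(Z, Z)), mul(SSZ, add(SZ, Z)))
  step 4: S(add(add(Z, Z), mul(SSZ, add(SZ, Z))))
  step 5: S(add(Z, mul(SSZ, add(SZ, Z))))
  step 6: S(mul(SSZ, add(SZ, Z)))
  step 7: S(add(add(SZ, Z), mul(SZ, add(SZ, Z))))
  step 8: S(add(S(add(Z, Z)), mul(SZ, add(SZ, Z))))
  step 9: S(S(add(add(Z, Z), mul(SZ, add(SZ, Z)))))
  step 10: S(S(add(Z, mul(SZ, add(SZ, Z)))))
  step 11: S(S(mul(SZ, add(SZ, Z))))
  step 12: S(S(add(add(SZ, Z), mul(Z, add(SZ, Z)))))
  step 13: S(S(add(S(add(Z, Z)), mul(Z, add(SZ, Z)))))
  step 14: S(S(S(add(add(Z, Z), mul(Z, add(SZ, Z))))))
  step 15: S(S(S(add(Z, mul(Z, add(SZ, Z))))))
  step 16: S(S(S(mul(Z, add(SZ, Z)))))
  step 17: SSSZ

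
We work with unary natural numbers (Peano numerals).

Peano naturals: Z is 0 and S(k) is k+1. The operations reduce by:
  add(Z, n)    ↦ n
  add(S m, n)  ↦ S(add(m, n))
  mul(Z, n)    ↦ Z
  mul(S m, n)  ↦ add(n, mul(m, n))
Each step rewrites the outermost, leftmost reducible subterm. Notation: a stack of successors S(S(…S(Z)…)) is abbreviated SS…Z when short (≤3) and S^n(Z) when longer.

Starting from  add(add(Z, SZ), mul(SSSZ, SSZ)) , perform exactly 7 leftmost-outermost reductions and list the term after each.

Answer: after 7 steps: S(S(S(mul(SSZ, SSZ))))

Working:
  start: add(add(Z, SZ), mul(SSSZ, SSZ))
  [1] add(SZ, mul(SSSZ, SSZ))
  [2] S(add(Z, mul(SSSZ, SSZ)))
  [3] S(mul(SSSZ, SSZ))
  [4] S(add(SSZ, mul(SSZ, SSZ)))
  [5] S(S(add(SZ, mul(SSZ, SSZ))))
  [6] S(S(S(add(Z, mul(SSZ, SSZ)))))
  [7] S(S(S(mul(SSZ, SSZ))))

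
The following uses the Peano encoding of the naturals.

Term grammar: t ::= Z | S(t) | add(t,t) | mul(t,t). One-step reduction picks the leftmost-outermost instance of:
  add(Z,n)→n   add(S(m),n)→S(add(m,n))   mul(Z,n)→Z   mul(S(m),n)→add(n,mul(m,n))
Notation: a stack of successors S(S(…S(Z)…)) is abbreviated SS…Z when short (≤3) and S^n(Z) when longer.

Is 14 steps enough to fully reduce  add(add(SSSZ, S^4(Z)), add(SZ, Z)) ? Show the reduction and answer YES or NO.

Answer: YES — reaches normal form S^8(Z) in 14 ≤ 14 steps

Derivation:
  start: add(add(SSSZ, S^4(Z)), add(SZ, Z))
  →1  add(S(add(SSZ, S^4(Z))), add(SZ, Z))
  →2  S(add(add(SSZ, S^4(Z)), add(SZ, Z)))
  →3  S(add(S(add(SZ, S^4(Z))), add(SZ, Z)))
  →4  S(S(add(add(SZ, S^4(Z)), add(SZ, Z))))
  →5  S(S(add(S(add(Z, S^4(Z))), add(SZ, Z))))
  →6  S(S(S(add(add(Z, S^4(Z)), add(SZ, Z)))))
  →7  S(S(S(add(S^4(Z), add(SZ, Z)))))
  →8  S(S(S(S(add(SSSZ, add(SZ, Z))))))
  →9  S(S(S(S(S(add(SSZ, add(SZ, Z)))))))
  →10  S(S(S(S(S(S(add(SZ, add(SZ, Z))))))))
  →11  S(S(S(S(S(S(S(add(Z, add(SZ, Z)))))))))
  →12  S(S(S(S(S(S(S(add(SZ, Z))))))))
  →13  S(S(S(S(S(S(S(S(add(Z, Z)))))))))
  →14  S^8(Z)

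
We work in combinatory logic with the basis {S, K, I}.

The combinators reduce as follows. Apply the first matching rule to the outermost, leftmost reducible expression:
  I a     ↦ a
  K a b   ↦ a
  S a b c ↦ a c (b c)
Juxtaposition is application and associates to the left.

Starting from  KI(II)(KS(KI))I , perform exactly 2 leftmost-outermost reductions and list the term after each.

  start: KI(II)(KS(KI))I
  →1  I(KS(KI))I
  →2  KS(KI)I

Answer: after 2 steps: KS(KI)I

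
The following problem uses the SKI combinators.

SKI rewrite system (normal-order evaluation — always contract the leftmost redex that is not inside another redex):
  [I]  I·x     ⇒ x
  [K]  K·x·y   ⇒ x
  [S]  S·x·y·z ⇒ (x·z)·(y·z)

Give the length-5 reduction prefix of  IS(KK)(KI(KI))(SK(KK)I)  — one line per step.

  start: IS(KK)(KI(KI))(SK(KK)I)
  step 1: S(KK)(KI(KI))(SK(KK)I)
  step 2: KK(SK(KK)I)(KI(KI)(SK(KK)I))
  step 3: K(KI(KI)(SK(KK)I))
  step 4: K(I(SK(KK)I))
  step 5: K(SK(KK)I)

Answer: after 5 steps: K(SK(KK)I)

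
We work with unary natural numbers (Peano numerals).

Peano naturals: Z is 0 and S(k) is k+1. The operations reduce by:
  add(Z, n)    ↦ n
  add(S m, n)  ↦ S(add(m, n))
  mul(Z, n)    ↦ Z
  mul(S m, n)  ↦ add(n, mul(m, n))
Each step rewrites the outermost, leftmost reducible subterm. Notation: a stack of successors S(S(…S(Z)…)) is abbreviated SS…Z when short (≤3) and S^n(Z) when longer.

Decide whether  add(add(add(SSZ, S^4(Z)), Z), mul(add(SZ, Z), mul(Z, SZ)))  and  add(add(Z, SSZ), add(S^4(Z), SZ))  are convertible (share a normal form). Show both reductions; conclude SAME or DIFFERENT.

Term A:
  start: add(add(add(SSZ, S^4(Z)), Z), mul(add(SZ, Z), mul(Z, SZ)))
  step 1: add(add(S(add(SZ, S^4(Z))), Z), mul(add(SZ, Z), mul(Z, SZ)))
  step 2: add(S(add(add(SZ, S^4(Z)), Z)), mul(add(SZ, Z), mul(Z, SZ)))
  step 3: S(add(add(add(SZ, S^4(Z)), Z), mul(add(SZ, Z), mul(Z, SZ))))
  step 4: S(add(add(S(add(Z, S^4(Z))), Z), mul(add(SZ, Z), mul(Z, SZ))))
  step 5: S(add(S(add(add(Z, S^4(Z)), Z)), mul(add(SZ, Z), mul(Z, SZ))))
  step 6: S(S(add(add(add(Z, S^4(Z)), Z), mul(add(SZ, Z), mul(Z, SZ)))))
  step 7: S(S(add(add(S^4(Z), Z), mul(add(SZ, Z), mul(Z, SZ)))))
  step 8: S(S(add(S(add(SSSZ, Z)), mul(add(SZ, Z), mul(Z, SZ)))))
  step 9: S(S(S(add(add(SSSZ, Z), mul(add(SZ, Z), mul(Z, SZ))))))
  step 10: S(S(S(add(S(add(SSZ, Z)), mul(add(SZ, Z), mul(Z, SZ))))))
  step 11: S(S(S(S(add(add(SSZ, Z), mul(add(SZ, Z), mul(Z, SZ)))))))
  step 12: S(S(S(S(add(S(add(SZ, Z)), mul(add(SZ, Z), mul(Z, SZ)))))))
  step 13: S(S(S(S(S(add(add(SZ, Z), mul(add(SZ, Z), mul(Z, SZ))))))))
  step 14: S(S(S(S(S(add(S(add(Z, Z)), mul(add(SZ, Z), mul(Z, SZ))))))))
  step 15: S(S(S(S(S(S(add(add(Z, Z), mul(add(SZ, Z), mul(Z, SZ)))))))))
  step 16: S(S(S(S(S(S(add(Z, mul(add(SZ, Z), mul(Z, SZ)))))))))
  step 17: S(S(S(S(S(S(mul(add(SZ, Z), mul(Z, SZ))))))))
  step 18: S(S(S(S(S(S(mul(S(add(Z, Z)), mul(Z, SZ))))))))
  step 19: S(S(S(S(S(S(add(mul(Z, SZ), mul(add(Z, Z), mul(Z, SZ)))))))))
  step 20: S(S(S(S(S(S(add(Z, mul(add(Z, Z), mul(Z, SZ)))))))))
  step 21: S(S(S(S(S(S(mul(add(Z, Z), mul(Z, SZ))))))))
  step 22: S(S(S(S(S(S(mul(Z, mul(Z, SZ))))))))
  step 23: S^6(Z)

Term B:
  start: add(add(Z, SSZ), add(S^4(Z), SZ))
  step 1: add(SSZ, add(S^4(Z), SZ))
  step 2: S(add(SZ, add(S^4(Z), SZ)))
  step 3: S(S(add(Z, add(S^4(Z), SZ))))
  step 4: S(S(add(S^4(Z), SZ)))
  step 5: S(S(S(add(SSSZ, SZ))))
  step 6: S(S(S(S(add(SSZ, SZ)))))
  step 7: S(S(S(S(S(add(SZ, SZ))))))
  step 8: S(S(S(S(S(S(add(Z, SZ)))))))
  step 9: S^7(Z)

Answer: DIFFERENT — A ⇓ S^6(Z), B ⇓ S^7(Z)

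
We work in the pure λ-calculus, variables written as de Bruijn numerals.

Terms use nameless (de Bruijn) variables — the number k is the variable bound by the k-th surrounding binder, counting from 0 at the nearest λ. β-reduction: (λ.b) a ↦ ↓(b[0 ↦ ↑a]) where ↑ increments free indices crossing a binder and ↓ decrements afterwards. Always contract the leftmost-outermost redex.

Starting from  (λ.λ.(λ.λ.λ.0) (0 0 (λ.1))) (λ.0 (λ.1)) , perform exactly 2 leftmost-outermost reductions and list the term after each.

Answer: after 2 steps: λ.λ.λ.0

Reduction:
  start: (λ.λ.(λ.λ.λ.0) (0 0 (λ.1))) (λ.0 (λ.1))
  [1] λ.(λ.λ.λ.0) (0 0 (λ.1))
  [2] λ.λ.λ.0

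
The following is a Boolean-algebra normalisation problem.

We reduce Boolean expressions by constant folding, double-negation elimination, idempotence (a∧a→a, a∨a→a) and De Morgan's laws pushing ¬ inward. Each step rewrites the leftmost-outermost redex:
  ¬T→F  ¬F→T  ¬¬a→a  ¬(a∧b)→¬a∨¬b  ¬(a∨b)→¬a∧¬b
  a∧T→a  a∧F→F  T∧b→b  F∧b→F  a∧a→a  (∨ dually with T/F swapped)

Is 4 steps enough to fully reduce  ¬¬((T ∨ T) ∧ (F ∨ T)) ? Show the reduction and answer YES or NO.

Answer: YES — reaches normal form T in 4 ≤ 4 steps

Derivation:
  start: ¬¬((T ∨ T) ∧ (F ∨ T))
  →1  (T ∨ T) ∧ (F ∨ T)
  →2  T ∧ (F ∨ T)
  →3  F ∨ T
  →4  T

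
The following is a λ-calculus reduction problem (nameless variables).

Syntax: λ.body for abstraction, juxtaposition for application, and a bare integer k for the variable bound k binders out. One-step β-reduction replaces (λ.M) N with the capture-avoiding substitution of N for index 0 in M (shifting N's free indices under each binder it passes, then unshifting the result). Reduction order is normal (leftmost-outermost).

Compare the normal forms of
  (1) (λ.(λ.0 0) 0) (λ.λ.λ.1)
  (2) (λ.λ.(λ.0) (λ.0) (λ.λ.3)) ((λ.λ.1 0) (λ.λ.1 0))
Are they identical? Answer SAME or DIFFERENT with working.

Answer: DIFFERENT — A ⇓ λ.λ.1, B ⇓ λ.λ.λ.λ.λ.1 0

Working:
Term A:
  start: (λ.(λ.0 0) 0) (λ.λ.λ.1)
  [1] (λ.0 0) (λ.λ.λ.1)
  [2] (λ.λ.λ.1) (λ.λ.λ.1)
  [3] λ.λ.1

Term B:
  start: (λ.λ.(λ.0) (λ.0) (λ.λ.3)) ((λ.λ.1 0) (λ.λ.1 0))
  [1] λ.(λ.0) (λ.0) (λ.λ.(λ.λ.1 0) (λ.λ.1 0))
  [2] λ.(λ.0) (λ.λ.(λ.λ.1 0) (λ.λ.1 0))
  [3] λ.λ.λ.(λ.λ.1 0) (λ.λ.1 0)
  [4] λ.λ.λ.λ.(λ.λ.1 0) 0
  [5] λ.λ.λ.λ.λ.1 0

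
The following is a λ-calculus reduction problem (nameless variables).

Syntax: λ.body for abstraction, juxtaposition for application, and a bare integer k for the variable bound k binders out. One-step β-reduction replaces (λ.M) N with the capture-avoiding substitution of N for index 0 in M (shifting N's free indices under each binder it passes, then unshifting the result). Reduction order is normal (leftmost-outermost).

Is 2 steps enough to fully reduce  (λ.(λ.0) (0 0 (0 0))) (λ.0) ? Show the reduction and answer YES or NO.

  start: (λ.(λ.0) (0 0 (0 0))) (λ.0)
  [1] (λ.0) ((λ.0) (λ.0) ((λ.0) (λ.0)))
  [2] (λ.0) (λ.0) ((λ.0) (λ.0))

Answer: NO — after 2 steps the term is (λ.0) (λ.0) ((λ.0) (λ.0)), not yet normal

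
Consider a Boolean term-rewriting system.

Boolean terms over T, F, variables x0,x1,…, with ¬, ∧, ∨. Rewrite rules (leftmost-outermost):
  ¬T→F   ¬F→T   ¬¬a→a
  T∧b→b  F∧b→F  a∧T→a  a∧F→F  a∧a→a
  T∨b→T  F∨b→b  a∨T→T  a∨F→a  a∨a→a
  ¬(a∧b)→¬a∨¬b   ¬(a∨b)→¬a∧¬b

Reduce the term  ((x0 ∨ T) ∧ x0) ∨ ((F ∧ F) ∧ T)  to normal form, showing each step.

Answer: normal form = x0  (in 5 steps)

Derivation:
  start: ((x0 ∨ T) ∧ x0) ∨ ((F ∧ F) ∧ T)
  step 1: (T ∧ x0) ∨ ((F ∧ F) ∧ T)
  step 2: x0 ∨ ((F ∧ F) ∧ T)
  step 3: x0 ∨ (F ∧ F)
  step 4: x0 ∨ F
  step 5: x0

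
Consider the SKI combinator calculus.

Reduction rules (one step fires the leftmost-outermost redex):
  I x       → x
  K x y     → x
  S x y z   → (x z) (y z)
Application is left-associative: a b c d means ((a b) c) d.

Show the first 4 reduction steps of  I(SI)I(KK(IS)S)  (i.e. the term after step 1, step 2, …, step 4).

  start: I(SI)I(KK(IS)S)
  →1  SII(KK(IS)S)
  →2  I(KK(IS)S)(I(KK(IS)S))
  →3  KK(IS)S(I(KK(IS)S))
  →4  KS(I(KK(IS)S))

Answer: after 4 steps: KS(I(KK(IS)S))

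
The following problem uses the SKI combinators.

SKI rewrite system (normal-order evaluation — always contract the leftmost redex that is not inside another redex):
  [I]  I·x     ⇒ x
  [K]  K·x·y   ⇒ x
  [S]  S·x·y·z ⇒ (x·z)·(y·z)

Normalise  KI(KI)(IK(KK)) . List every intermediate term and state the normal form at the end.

  start: KI(KI)(IK(KK))
  →1  I(IK(KK))
  →2  IK(KK)
  →3  K(KK)

Answer: normal form = K(KK)  (in 3 steps)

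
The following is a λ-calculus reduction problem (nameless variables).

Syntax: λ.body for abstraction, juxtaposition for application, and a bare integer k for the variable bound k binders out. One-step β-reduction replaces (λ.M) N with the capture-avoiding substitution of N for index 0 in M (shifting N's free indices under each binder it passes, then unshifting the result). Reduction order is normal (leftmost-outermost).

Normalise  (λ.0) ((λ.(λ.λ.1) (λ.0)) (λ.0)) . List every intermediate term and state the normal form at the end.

  start: (λ.0) ((λ.(λ.λ.1) (λ.0)) (λ.0))
  step 1: (λ.(λ.λ.1) (λ.0)) (λ.0)
  step 2: (λ.λ.1) (λ.0)
  step 3: λ.λ.0

Answer: normal form = λ.λ.0  (in 3 steps)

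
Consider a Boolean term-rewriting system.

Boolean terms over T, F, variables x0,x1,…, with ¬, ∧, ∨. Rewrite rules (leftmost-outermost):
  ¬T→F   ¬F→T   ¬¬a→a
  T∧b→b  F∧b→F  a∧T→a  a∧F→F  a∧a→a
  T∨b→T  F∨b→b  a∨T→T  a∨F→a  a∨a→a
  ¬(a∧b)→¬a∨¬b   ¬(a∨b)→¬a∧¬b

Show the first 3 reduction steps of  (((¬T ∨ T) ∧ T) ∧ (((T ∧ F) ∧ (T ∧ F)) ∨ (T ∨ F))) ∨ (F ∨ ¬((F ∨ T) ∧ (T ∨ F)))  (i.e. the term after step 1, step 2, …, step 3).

Answer: after 3 steps: (((T ∧ F) ∧ (T ∧ F)) ∨ (T ∨ F)) ∨ (F ∨ ¬((F ∨ T) ∧ (T ∨ F)))

Working:
  start: (((¬T ∨ T) ∧ T) ∧ (((T ∧ F) ∧ (T ∧ F)) ∨ (T ∨ F))) ∨ (F ∨ ¬((F ∨ T) ∧ (T ∨ F)))
  →1  ((¬T ∨ T) ∧ (((T ∧ F) ∧ (T ∧ F)) ∨ (T ∨ F))) ∨ (F ∨ ¬((F ∨ T) ∧ (T ∨ F)))
  →2  (T ∧ (((T ∧ F) ∧ (T ∧ F)) ∨ (T ∨ F))) ∨ (F ∨ ¬((F ∨ T) ∧ (T ∨ F)))
  →3  (((T ∧ F) ∧ (T ∧ F)) ∨ (T ∨ F)) ∨ (F ∨ ¬((F ∨ T) ∧ (T ∨ F)))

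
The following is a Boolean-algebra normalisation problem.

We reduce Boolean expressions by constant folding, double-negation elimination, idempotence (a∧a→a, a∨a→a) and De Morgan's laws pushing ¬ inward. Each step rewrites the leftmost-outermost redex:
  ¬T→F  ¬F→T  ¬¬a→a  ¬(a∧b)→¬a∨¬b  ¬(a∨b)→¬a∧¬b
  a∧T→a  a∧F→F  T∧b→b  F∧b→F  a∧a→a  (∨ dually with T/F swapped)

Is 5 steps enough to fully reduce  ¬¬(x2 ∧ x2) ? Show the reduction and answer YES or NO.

  start: ¬¬(x2 ∧ x2)
  step 1: x2 ∧ x2
  step 2: x2

Answer: YES — reaches normal form x2 in 2 ≤ 5 steps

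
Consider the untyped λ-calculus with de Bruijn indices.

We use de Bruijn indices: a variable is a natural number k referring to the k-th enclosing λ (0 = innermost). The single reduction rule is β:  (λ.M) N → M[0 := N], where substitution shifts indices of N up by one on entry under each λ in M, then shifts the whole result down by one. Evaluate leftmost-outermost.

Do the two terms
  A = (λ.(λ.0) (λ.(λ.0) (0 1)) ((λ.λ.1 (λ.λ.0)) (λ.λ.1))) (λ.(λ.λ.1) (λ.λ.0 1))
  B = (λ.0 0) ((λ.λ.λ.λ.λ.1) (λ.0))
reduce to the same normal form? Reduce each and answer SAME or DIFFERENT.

Answer: DIFFERENT — A ⇓ λ.λ.λ.0, B ⇓ λ.λ.λ.1

Derivation:
Term A:
  start: (λ.(λ.0) (λ.(λ.0) (0 1)) ((λ.λ.1 (λ.λ.0)) (λ.λ.1))) (λ.(λ.λ.1) (λ.λ.0 1))
  [1] (λ.0) (λ.(λ.0) (0 (λ.(λ.λ.1) (λ.λ.0 1)))) ((λ.λ.1 (λ.λ.0)) (λ.λ.1))
  [2] (λ.(λ.0) (0 (λ.(λ.λ.1) (λ.λ.0 1)))) ((λ.λ.1 (λ.λ.0)) (λ.λ.1))
  [3] (λ.0) ((λ.λ.1 (λ.λ.0)) (λ.λ.1) (λ.(λ.λ.1) (λ.λ.0 1)))
  [4] (λ.λ.1 (λ.λ.0)) (λ.λ.1) (λ.(λ.λ.1) (λ.λ.0 1))
  [5] (λ.(λ.λ.1) (λ.λ.0)) (λ.(λ.λ.1) (λ.λ.0 1))
  [6] (λ.λ.1) (λ.λ.0)
  [7] λ.λ.λ.0

Term B:
  start: (λ.0 0) ((λ.λ.λ.λ.λ.1) (λ.0))
  [1] (λ.λ.λ.λ.λ.1) (λ.0) ((λ.λ.λ.λ.λ.1) (λ.0))
  [2] (λ.λ.λ.λ.1) ((λ.λ.λ.λ.λ.1) (λ.0))
  [3] λ.λ.λ.1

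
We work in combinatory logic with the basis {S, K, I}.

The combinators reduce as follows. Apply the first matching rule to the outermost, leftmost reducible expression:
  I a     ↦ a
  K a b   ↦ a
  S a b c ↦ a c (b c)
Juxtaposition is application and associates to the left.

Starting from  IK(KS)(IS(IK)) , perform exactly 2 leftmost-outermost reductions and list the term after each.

Answer: after 2 steps: KS

Working:
  start: IK(KS)(IS(IK))
  [1] K(KS)(IS(IK))
  [2] KS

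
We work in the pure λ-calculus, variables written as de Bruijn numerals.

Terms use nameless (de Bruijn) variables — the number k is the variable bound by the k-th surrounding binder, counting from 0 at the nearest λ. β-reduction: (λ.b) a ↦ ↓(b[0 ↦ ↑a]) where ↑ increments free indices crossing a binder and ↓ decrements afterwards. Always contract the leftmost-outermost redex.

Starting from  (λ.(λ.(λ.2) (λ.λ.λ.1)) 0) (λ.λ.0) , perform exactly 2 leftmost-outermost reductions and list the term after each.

Answer: after 2 steps: (λ.λ.λ.0) (λ.λ.λ.1)

Derivation:
  start: (λ.(λ.(λ.2) (λ.λ.λ.1)) 0) (λ.λ.0)
  step 1: (λ.(λ.λ.λ.0) (λ.λ.λ.1)) (λ.λ.0)
  step 2: (λ.λ.λ.0) (λ.λ.λ.1)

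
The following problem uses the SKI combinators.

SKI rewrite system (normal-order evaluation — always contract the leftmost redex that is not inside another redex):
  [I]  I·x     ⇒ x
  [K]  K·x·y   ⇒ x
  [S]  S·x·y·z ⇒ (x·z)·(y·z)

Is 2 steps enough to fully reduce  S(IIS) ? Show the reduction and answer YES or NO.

  start: S(IIS)
  [1] S(IS)
  [2] SS

Answer: YES — reaches normal form SS in 2 ≤ 2 steps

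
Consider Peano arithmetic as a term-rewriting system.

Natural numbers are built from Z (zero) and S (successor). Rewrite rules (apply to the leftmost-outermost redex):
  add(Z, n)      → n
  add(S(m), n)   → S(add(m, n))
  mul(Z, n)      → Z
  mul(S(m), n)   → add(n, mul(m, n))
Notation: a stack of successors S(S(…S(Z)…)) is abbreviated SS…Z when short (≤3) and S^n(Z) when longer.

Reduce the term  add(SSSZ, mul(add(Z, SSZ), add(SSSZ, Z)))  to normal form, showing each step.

  start: add(SSSZ, mul(add(Z, SSZ), add(SSSZ, Z)))
  [1] S(add(SSZ, mul(add(Z, SSZ), add(SSSZ, Z))))
  [2] S(S(add(SZ, mul(add(Z, SSZ), add(SSSZ, Z)))))
  [3] S(S(S(add(Z, mul(add(Z, SSZ), add(SSSZ, Z))))))
  [4] S(S(S(mul(add(Z, SSZ), add(SSSZ, Z)))))
  [5] S(S(S(mul(SSZ, add(SSSZ, Z)))))
  [6] S(S(S(add(add(SSSZ, Z), mul(SZ, add(SSSZ, Z))))))
  [7] S(S(S(add(S(add(SSZ, Z)), mul(SZ, add(SSSZ, Z))))))
  [8] S(S(S(S(add(add(SSZ, Z), mul(SZ, add(SSSZ, Z)))))))
  [9] S(S(S(S(add(S(add(SZ, Z)), mul(SZ, add(SSSZ, Z)))))))
  [10] S(S(S(S(S(add(add(SZ, Z), mul(SZ, add(SSSZ, Z))))))))
  [11] S(S(S(S(S(add(S(add(Z, Z)), mul(SZ, add(SSSZ, Z))))))))
  [12] S(S(S(S(S(S(add(add(Z, Z), mul(SZ, add(SSSZ, Z)))))))))
  [13] S(S(S(S(S(S(add(Z, mul(SZ, add(SSSZ, Z)))))))))
  [14] S(S(S(S(S(S(mul(SZ, add(SSSZ, Z))))))))
  [15] S(S(S(S(S(S(add(add(SSSZ, Z), mul(Z, add(SSSZ, Z)))))))))
  [16] S(S(S(S(S(S(add(S(add(SSZ, Z)), mul(Z, add(SSSZ, Z)))))))))
  [17] S(S(S(S(S(S(S(add(add(SSZ, Z), mul(Z, add(SSSZ, Z))))))))))
  [18] S(S(S(S(S(S(S(add(S(add(SZ, Z)), mul(Z, add(SSSZ, Z))))))))))
  [19] S(S(S(S(S(S(S(S(add(add(SZ, Z), mul(Z, add(SSSZ, Z)))))))))))
  [20] S(S(S(S(S(S(S(S(add(S(add(Z, Z)), mul(Z, add(SSSZ, Z)))))))))))
  [21] S(S(S(S(S(S(S(S(S(add(add(Z, Z), mul(Z, add(SSSZ, Z))))))))))))
  [22] S(S(S(S(S(S(S(S(S(add(Z, mul(Z, add(SSSZ, Z))))))))))))
  [23] S(S(S(S(S(S(S(S(S(mul(Z, add(SSSZ, Z)))))))))))
  [24] S^9(Z)

Answer: normal form = S^9(Z)  (in 24 steps)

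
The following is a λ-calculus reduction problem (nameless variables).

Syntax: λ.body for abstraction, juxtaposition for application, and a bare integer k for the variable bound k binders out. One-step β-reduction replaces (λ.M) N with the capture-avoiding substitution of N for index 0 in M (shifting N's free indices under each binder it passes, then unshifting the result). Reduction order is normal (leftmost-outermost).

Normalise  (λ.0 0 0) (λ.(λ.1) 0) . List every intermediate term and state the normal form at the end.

Answer: normal form = λ.0  (in 6 steps)

Derivation:
  start: (λ.0 0 0) (λ.(λ.1) 0)
  step 1: (λ.(λ.1) 0) (λ.(λ.1) 0) (λ.(λ.1) 0)
  step 2: (λ.λ.(λ.1) 0) (λ.(λ.1) 0) (λ.(λ.1) 0)
  step 3: (λ.(λ.1) 0) (λ.(λ.1) 0)
  step 4: (λ.λ.(λ.1) 0) (λ.(λ.1) 0)
  step 5: λ.(λ.1) 0
  step 6: λ.0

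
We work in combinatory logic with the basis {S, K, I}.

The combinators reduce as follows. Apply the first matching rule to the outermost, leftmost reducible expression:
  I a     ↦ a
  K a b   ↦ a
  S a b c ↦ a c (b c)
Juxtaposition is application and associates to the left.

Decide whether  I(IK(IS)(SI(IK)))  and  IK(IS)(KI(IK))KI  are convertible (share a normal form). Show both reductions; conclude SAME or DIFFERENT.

Answer: DIFFERENT — A ⇓ S, B ⇓ SKI

Derivation:
Term A:
  start: I(IK(IS)(SI(IK)))
  [1] IK(IS)(SI(IK))
  [2] K(IS)(SI(IK))
  [3] IS
  [4] S

Term B:
  start: IK(IS)(KI(IK))KI
  [1] K(IS)(KI(IK))KI
  [2] ISKI
  [3] SKI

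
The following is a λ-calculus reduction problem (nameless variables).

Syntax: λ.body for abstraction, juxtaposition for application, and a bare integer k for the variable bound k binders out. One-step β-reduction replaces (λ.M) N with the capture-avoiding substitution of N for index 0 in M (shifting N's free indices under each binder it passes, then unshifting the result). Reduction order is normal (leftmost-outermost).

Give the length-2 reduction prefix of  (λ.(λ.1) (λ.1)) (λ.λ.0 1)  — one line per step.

  start: (λ.(λ.1) (λ.1)) (λ.λ.0 1)
  [1] (λ.λ.λ.0 1) (λ.λ.λ.0 1)
  [2] λ.λ.0 1

Answer: after 2 steps: λ.λ.0 1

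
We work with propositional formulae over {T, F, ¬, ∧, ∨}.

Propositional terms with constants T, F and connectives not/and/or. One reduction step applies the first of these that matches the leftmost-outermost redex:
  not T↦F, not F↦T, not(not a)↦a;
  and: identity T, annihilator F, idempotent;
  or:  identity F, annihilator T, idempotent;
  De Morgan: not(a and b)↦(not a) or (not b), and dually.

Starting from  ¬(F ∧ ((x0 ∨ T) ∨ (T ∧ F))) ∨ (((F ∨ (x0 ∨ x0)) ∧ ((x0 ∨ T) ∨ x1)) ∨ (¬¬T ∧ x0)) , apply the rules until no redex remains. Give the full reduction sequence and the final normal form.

Answer: normal form = T  (in 4 steps)

Reduction:
  start: ¬(F ∧ ((x0 ∨ T) ∨ (T ∧ F))) ∨ (((F ∨ (x0 ∨ x0)) ∧ ((x0 ∨ T) ∨ x1)) ∨ (¬¬T ∧ x0))
  step 1: (¬F ∨ ¬((x0 ∨ T) ∨ (T ∧ F))) ∨ (((F ∨ (x0 ∨ x0)) ∧ ((x0 ∨ T) ∨ x1)) ∨ (¬¬T ∧ x0))
  step 2: (T ∨ ¬((x0 ∨ T) ∨ (T ∧ F))) ∨ (((F ∨ (x0 ∨ x0)) ∧ ((x0 ∨ T) ∨ x1)) ∨ (¬¬T ∧ x0))
  step 3: T ∨ (((F ∨ (x0 ∨ x0)) ∧ ((x0 ∨ T) ∨ x1)) ∨ (¬¬T ∧ x0))
  step 4: T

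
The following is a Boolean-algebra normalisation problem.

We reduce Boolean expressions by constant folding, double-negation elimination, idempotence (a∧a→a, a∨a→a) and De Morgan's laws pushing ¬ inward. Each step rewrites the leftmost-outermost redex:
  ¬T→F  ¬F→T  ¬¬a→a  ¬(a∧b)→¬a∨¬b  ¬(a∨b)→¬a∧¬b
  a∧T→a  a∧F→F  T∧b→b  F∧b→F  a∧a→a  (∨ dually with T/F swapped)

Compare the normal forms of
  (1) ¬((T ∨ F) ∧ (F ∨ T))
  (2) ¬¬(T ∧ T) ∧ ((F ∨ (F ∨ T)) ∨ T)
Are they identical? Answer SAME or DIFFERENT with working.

Term A:
  start: ¬((T ∨ F) ∧ (F ∨ T))
  [1] ¬(T ∨ F) ∨ ¬(F ∨ T)
  [2] (¬T ∧ ¬F) ∨ ¬(F ∨ T)
  [3] (F ∧ ¬F) ∨ ¬(F ∨ T)
  [4] F ∨ ¬(F ∨ T)
  [5] ¬(F ∨ T)
  [6] ¬F ∧ ¬T
  [7] T ∧ ¬T
  [8] ¬T
  [9] F

Term B:
  start: ¬¬(T ∧ T) ∧ ((F ∨ (F ∨ T)) ∨ T)
  [1] (T ∧ T) ∧ ((F ∨ (F ∨ T)) ∨ T)
  [2] T ∧ ((F ∨ (F ∨ T)) ∨ T)
  [3] (F ∨ (F ∨ T)) ∨ T
  [4] T

Answer: DIFFERENT — A ⇓ F, B ⇓ T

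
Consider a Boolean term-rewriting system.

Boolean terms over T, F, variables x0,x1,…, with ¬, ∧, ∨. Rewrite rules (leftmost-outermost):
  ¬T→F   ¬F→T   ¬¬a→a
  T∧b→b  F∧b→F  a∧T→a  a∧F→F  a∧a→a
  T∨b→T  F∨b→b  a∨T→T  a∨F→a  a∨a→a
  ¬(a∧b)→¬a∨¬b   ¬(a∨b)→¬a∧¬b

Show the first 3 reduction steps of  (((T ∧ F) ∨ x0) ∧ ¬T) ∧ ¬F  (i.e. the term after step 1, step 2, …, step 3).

  start: (((T ∧ F) ∨ x0) ∧ ¬T) ∧ ¬F
  step 1: ((F ∨ x0) ∧ ¬T) ∧ ¬F
  step 2: (x0 ∧ ¬T) ∧ ¬F
  step 3: (x0 ∧ F) ∧ ¬F

Answer: after 3 steps: (x0 ∧ F) ∧ ¬F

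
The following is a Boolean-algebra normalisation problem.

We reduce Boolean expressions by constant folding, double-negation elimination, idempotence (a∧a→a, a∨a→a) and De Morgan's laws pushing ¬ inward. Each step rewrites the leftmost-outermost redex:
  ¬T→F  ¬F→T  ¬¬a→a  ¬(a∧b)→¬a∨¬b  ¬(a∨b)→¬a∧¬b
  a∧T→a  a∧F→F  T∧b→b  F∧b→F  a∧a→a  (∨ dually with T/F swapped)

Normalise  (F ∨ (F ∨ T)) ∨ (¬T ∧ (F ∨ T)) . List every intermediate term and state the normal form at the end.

Answer: normal form = T  (in 3 steps)

Derivation:
  start: (F ∨ (F ∨ T)) ∨ (¬T ∧ (F ∨ T))
  [1] (F ∨ T) ∨ (¬T ∧ (F ∨ T))
  [2] T ∨ (¬T ∧ (F ∨ T))
  [3] T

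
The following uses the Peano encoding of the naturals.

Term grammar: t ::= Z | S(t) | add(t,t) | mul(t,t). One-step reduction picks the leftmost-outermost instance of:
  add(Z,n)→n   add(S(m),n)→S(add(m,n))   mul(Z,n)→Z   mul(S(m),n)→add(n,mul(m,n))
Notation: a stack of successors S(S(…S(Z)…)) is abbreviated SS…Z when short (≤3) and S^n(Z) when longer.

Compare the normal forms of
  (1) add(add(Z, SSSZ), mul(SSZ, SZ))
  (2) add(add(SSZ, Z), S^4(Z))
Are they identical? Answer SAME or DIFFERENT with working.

Answer: DIFFERENT — A ⇓ S^5(Z), B ⇓ S^6(Z)

Reduction:
Term A:
  start: add(add(Z, SSSZ), mul(SSZ, SZ))
  →1  add(SSSZ, mul(SSZ, SZ))
  →2  S(add(SSZ, mul(SSZ, SZ)))
  →3  S(S(add(SZ, mul(SSZ, SZ))))
  →4  S(S(S(add(Z, mul(SSZ, SZ)))))
  →5  S(S(S(mul(SSZ, SZ))))
  →6  S(S(S(add(SZ, mul(SZ, SZ)))))
  →7  S(S(S(S(add(Z, mul(SZ, SZ))))))
  →8  S(S(S(S(mul(SZ, SZ)))))
  →9  S(S(S(S(add(SZ, mul(Z, SZ))))))
  →10  S(S(S(S(S(add(Z, mul(Z, SZ)))))))
  →11  S(S(S(S(S(mul(Z, SZ))))))
  →12  S^5(Z)

Term B:
  start: add(add(SSZ, Z), S^4(Z))
  →1  add(S(add(SZ, Z)), S^4(Z))
  →2  S(add(add(SZ, Z), S^4(Z)))
  →3  S(add(S(add(Z, Z)), S^4(Z)))
  →4  S(S(add(add(Z, Z), S^4(Z))))
  →5  S(S(add(Z, S^4(Z))))
  →6  S^6(Z)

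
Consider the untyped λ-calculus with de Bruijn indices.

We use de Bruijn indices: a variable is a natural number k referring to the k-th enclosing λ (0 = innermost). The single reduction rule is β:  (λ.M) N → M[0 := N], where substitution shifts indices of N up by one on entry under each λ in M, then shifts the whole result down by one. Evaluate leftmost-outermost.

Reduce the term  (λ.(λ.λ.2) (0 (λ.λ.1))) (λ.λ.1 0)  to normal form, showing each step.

Answer: normal form = λ.λ.λ.1 0  (in 2 steps)

Working:
  start: (λ.(λ.λ.2) (0 (λ.λ.1))) (λ.λ.1 0)
  step 1: (λ.λ.λ.λ.1 0) ((λ.λ.1 0) (λ.λ.1))
  step 2: λ.λ.λ.1 0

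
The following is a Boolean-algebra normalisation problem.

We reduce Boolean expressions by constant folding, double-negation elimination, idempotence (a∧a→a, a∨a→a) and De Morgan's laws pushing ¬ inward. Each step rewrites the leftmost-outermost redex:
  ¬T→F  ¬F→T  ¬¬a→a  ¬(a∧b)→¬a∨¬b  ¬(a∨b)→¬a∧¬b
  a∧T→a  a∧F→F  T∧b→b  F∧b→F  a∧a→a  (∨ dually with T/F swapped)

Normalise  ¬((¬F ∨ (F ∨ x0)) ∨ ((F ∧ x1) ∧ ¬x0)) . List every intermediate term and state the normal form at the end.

Answer: normal form = F  (in 5 steps)

Reduction:
  start: ¬((¬F ∨ (F ∨ x0)) ∨ ((F ∧ x1) ∧ ¬x0))
  →1  ¬(¬F ∨ (F ∨ x0)) ∧ ¬((F ∧ x1) ∧ ¬x0)
  →2  (¬¬F ∧ ¬(F ∨ x0)) ∧ ¬((F ∧ x1) ∧ ¬x0)
  →3  (F ∧ ¬(F ∨ x0)) ∧ ¬((F ∧ x1) ∧ ¬x0)
  →4  F ∧ ¬((F ∧ x1) ∧ ¬x0)
  →5  F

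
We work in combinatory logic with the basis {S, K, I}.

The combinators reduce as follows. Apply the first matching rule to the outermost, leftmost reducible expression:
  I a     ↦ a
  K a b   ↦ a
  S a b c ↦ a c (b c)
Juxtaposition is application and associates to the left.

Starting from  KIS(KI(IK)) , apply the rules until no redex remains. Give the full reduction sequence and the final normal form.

  start: KIS(KI(IK))
  →1  I(KI(IK))
  →2  KI(IK)
  →3  I

Answer: normal form = I  (in 3 steps)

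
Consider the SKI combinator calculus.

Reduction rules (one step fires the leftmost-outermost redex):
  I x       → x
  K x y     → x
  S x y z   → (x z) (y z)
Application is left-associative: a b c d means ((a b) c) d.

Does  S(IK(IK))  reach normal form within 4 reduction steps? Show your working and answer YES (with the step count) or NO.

Answer: YES — reaches normal form S(KK) in 2 ≤ 4 steps

Derivation:
  start: S(IK(IK))
  [1] S(K(IK))
  [2] S(KK)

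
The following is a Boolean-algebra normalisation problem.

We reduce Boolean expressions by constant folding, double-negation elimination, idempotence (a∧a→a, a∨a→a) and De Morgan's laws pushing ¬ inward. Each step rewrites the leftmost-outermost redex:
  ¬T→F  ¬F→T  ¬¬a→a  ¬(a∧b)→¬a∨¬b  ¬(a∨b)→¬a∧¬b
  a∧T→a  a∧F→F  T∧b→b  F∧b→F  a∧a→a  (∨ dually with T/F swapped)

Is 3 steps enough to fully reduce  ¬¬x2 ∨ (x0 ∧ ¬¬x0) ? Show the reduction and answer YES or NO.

Answer: YES — reaches normal form x2 ∨ x0 in 3 ≤ 3 steps

Derivation:
  start: ¬¬x2 ∨ (x0 ∧ ¬¬x0)
  [1] x2 ∨ (x0 ∧ ¬¬x0)
  [2] x2 ∨ (x0 ∧ x0)
  [3] x2 ∨ x0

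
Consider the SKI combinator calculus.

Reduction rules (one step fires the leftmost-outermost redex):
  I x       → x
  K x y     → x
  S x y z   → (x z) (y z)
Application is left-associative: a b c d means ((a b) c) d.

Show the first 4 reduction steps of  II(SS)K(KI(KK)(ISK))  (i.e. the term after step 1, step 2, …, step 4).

  start: II(SS)K(KI(KK)(ISK))
  →1  I(SS)K(KI(KK)(ISK))
  →2  SSK(KI(KK)(ISK))
  →3  S(KI(KK)(ISK))(K(KI(KK)(ISK)))
  →4  S(I(ISK))(K(KI(KK)(ISK)))

Answer: after 4 steps: S(I(ISK))(K(KI(KK)(ISK)))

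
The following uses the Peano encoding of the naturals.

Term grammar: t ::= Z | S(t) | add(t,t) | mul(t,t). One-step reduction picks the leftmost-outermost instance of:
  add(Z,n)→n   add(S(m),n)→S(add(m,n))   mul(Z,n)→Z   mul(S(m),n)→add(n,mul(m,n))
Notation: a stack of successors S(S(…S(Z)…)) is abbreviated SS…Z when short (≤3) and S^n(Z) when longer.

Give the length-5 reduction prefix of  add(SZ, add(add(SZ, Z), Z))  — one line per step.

  start: add(SZ, add(add(SZ, Z), Z))
  [1] S(add(Z, add(add(SZ, Z), Z)))
  [2] S(add(add(SZ, Z), Z))
  [3] S(add(S(add(Z, Z)), Z))
  [4] S(S(add(add(Z, Z), Z)))
  [5] S(S(add(Z, Z)))

Answer: after 5 steps: S(S(add(Z, Z)))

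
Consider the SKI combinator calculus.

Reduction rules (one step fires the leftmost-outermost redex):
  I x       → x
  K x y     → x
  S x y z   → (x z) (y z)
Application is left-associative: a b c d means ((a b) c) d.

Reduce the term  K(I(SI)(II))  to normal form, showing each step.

  start: K(I(SI)(II))
  [1] K(SI(II))
  [2] K(SII)

Answer: normal form = K(SII)  (in 2 steps)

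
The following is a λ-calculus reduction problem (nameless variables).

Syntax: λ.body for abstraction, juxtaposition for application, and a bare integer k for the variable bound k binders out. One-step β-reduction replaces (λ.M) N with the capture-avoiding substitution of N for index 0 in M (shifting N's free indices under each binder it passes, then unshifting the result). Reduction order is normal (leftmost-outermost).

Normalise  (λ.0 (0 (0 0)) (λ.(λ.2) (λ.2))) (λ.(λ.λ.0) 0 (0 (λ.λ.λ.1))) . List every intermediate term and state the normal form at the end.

  start: (λ.0 (0 (0 0)) (λ.(λ.2) (λ.2))) (λ.(λ.λ.0) 0 (0 (λ.λ.λ.1)))
  step 1: (λ.(λ.λ.0) 0 (0 (λ.λ.λ.1))) ((λ.(λ.λ.0) 0 (0 (λ.λ.λ.1))) ((λ.(λ.λ.0) 0 (0 (λ.λ.λ.1))) (λ.(λ.λ.0) 0 (0 (λ.λ.λ.1))))) (λ.(λ.λ.(λ.λ.0) 0 (0 (λ.λ.λ.1))) (λ.λ.(λ.λ.0) 0 (0 (λ.λ.λ.1))))
  step 2: (λ.λ.0) ((λ.(λ.λ.0) 0 (0 (λ.λ.λ.1))) ((λ.(λ.λ.0) 0 (0 (λ.λ.λ.1))) (λ.(λ.λ.0) 0 (0 (λ.λ.λ.1))))) ((λ.(λ.λ.0) 0 (0 (λ.λ.λ.1))) ((λ.(λ.λ.0) 0 (0 (λ.λ.λ.1))) (λ.(λ.λ.0) 0 (0 (λ.λ.λ.1)))) (λ.λ.λ.1)) (λ.(λ.λ.(λ.λ.0) 0 (0 (λ.λ.λ.1))) (λ.λ.(λ.λ.0) 0 (0 (λ.λ.λ.1))))
  step 3: (λ.0) ((λ.(λ.λ.0) 0 (0 (λ.λ.λ.1))) ((λ.(λ.λ.0) 0 (0 (λ.λ.λ.1))) (λ.(λ.λ.0) 0 (0 (λ.λ.λ.1)))) (λ.λ.λ.1)) (λ.(λ.λ.(λ.λ.0) 0 (0 (λ.λ.λ.1))) (λ.λ.(λ.λ.0) 0 (0 (λ.λ.λ.1))))
  step 4: (λ.(λ.λ.0) 0 (0 (λ.λ.λ.1))) ((λ.(λ.λ.0) 0 (0 (λ.λ.λ.1))) (λ.(λ.λ.0) 0 (0 (λ.λ.λ.1)))) (λ.λ.λ.1) (λ.(λ.λ.(λ.λ.0) 0 (0 (λ.λ.λ.1))) (λ.λ.(λ.λ.0) 0 (0 (λ.λ.λ.1))))
  step 5: (λ.λ.0) ((λ.(λ.λ.0) 0 (0 (λ.λ.λ.1))) (λ.(λ.λ.0) 0 (0 (λ.λ.λ.1)))) ((λ.(λ.λ.0) 0 (0 (λ.λ.λ.1))) (λ.(λ.λ.0) 0 (0 (λ.λ.λ.1))) (λ.λ.λ.1)) (λ.λ.λ.1) (λ.(λ.λ.(λ.λ.0) 0 (0 (λ.λ.λ.1))) (λ.λ.(λ.λ.0) 0 (0 (λ.λ.λ.1))))
  step 6: (λ.0) ((λ.(λ.λ.0) 0 (0 (λ.λ.λ.1))) (λ.(λ.λ.0) 0 (0 (λ.λ.λ.1))) (λ.λ.λ.1)) (λ.λ.λ.1) (λ.(λ.λ.(λ.λ.0) 0 (0 (λ.λ.λ.1))) (λ.λ.(λ.λ.0) 0 (0 (λ.λ.λ.1))))
  step 7: (λ.(λ.λ.0) 0 (0 (λ.λ.λ.1))) (λ.(λ.λ.0) 0 (0 (λ.λ.λ.1))) (λ.λ.λ.1) (λ.λ.λ.1) (λ.(λ.λ.(λ.λ.0) 0 (0 (λ.λ.λ.1))) (λ.λ.(λ.λ.0) 0 (0 (λ.λ.λ.1))))
  step 8: (λ.λ.0) (λ.(λ.λ.0) 0 (0 (λ.λ.λ.1))) ((λ.(λ.λ.0) 0 (0 (λ.λ.λ.1))) (λ.λ.λ.1)) (λ.λ.λ.1) (λ.λ.λ.1) (λ.(λ.λ.(λ.λ.0) 0 (0 (λ.λ.λ.1))) (λ.λ.(λ.λ.0) 0 (0 (λ.λ.λ.1))))
  step 9: (λ.0) ((λ.(λ.λ.0) 0 (0 (λ.λ.λ.1))) (λ.λ.λ.1)) (λ.λ.λ.1) (λ.λ.λ.1) (λ.(λ.λ.(λ.λ.0) 0 (0 (λ.λ.λ.1))) (λ.λ.(λ.λ.0) 0 (0 (λ.λ.λ.1))))
  step 10: (λ.(λ.λ.0) 0 (0 (λ.λ.λ.1))) (λ.λ.λ.1) (λ.λ.λ.1) (λ.λ.λ.1) (λ.(λ.λ.(λ.λ.0) 0 (0 (λ.λ.λ.1))) (λ.λ.(λ.λ.0) 0 (0 (λ.λ.λ.1))))
  step 11: (λ.λ.0) (λ.λ.λ.1) ((λ.λ.λ.1) (λ.λ.λ.1)) (λ.λ.λ.1) (λ.λ.λ.1) (λ.(λ.λ.(λ.λ.0) 0 (0 (λ.λ.λ.1))) (λ.λ.(λ.λ.0) 0 (0 (λ.λ.λ.1))))
  step 12: (λ.0) ((λ.λ.λ.1) (λ.λ.λ.1)) (λ.λ.λ.1) (λ.λ.λ.1) (λ.(λ.λ.(λ.λ.0) 0 (0 (λ.λ.λ.1))) (λ.λ.(λ.λ.0) 0 (0 (λ.λ.λ.1))))
  step 13: (λ.λ.λ.1) (λ.λ.λ.1) (λ.λ.λ.1) (λ.λ.λ.1) (λ.(λ.λ.(λ.λ.0) 0 (0 (λ.λ.λ.1))) (λ.λ.(λ.λ.0) 0 (0 (λ.λ.λ.1))))
  step 14: (λ.λ.1) (λ.λ.λ.1) (λ.λ.λ.1) (λ.(λ.λ.(λ.λ.0) 0 (0 (λ.λ.λ.1))) (λ.λ.(λ.λ.0) 0 (0 (λ.λ.λ.1))))
  step 15: (λ.λ.λ.λ.1) (λ.λ.λ.1) (λ.(λ.λ.(λ.λ.0) 0 (0 (λ.λ.λ.1))) (λ.λ.(λ.λ.0) 0 (0 (λ.λ.λ.1))))
  step 16: (λ.λ.λ.1) (λ.(λ.λ.(λ.λ.0) 0 (0 (λ.λ.λ.1))) (λ.λ.(λ.λ.0) 0 (0 (λ.λ.λ.1))))
  step 17: λ.λ.1

Answer: normal form = λ.λ.1  (in 17 steps)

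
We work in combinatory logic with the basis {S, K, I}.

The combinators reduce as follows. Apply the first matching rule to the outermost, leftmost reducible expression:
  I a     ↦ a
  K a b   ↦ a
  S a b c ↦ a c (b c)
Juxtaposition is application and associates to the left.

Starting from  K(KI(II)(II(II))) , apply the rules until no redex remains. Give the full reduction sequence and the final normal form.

  start: K(KI(II)(II(II)))
  [1] K(I(II(II)))
  [2] K(II(II))
  [3] K(I(II))
  [4] K(II)
  [5] KI

Answer: normal form = KI  (in 5 steps)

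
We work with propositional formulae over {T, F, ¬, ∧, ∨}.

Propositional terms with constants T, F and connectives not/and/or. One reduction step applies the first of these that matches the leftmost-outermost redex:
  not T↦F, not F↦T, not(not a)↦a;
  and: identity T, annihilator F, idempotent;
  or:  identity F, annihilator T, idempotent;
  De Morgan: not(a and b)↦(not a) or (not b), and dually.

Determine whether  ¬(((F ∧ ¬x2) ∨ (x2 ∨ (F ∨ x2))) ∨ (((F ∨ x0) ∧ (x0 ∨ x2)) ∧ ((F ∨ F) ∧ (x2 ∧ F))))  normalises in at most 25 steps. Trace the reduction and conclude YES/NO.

Answer: YES — reaches normal form ¬x2 in 24 ≤ 25 steps

Reduction:
  start: ¬(((F ∧ ¬x2) ∨ (x2 ∨ (F ∨ x2))) ∨ (((F ∨ x0) ∧ (x0 ∨ x2)) ∧ ((F ∨ F) ∧ (x2 ∧ F))))
  step 1: ¬((F ∧ ¬x2) ∨ (x2 ∨ (F ∨ x2))) ∧ ¬(((F ∨ x0) ∧ (x0 ∨ x2)) ∧ ((F ∨ F) ∧ (x2 ∧ F)))
  step 2: (¬(F ∧ ¬x2) ∧ ¬(x2 ∨ (F ∨ x2))) ∧ ¬(((F ∨ x0) ∧ (x0 ∨ x2)) ∧ ((F ∨ F) ∧ (x2 ∧ F)))
  step 3: ((¬F ∨ ¬¬x2) ∧ ¬(x2 ∨ (F ∨ x2))) ∧ ¬(((F ∨ x0) ∧ (x0 ∨ x2)) ∧ ((F ∨ F) ∧ (x2 ∧ F)))
  step 4: ((T ∨ ¬¬x2) ∧ ¬(x2 ∨ (F ∨ x2))) ∧ ¬(((F ∨ x0) ∧ (x0 ∨ x2)) ∧ ((F ∨ F) ∧ (x2 ∧ F)))
  step 5: (T ∧ ¬(x2 ∨ (F ∨ x2))) ∧ ¬(((F ∨ x0) ∧ (x0 ∨ x2)) ∧ ((F ∨ F) ∧ (x2 ∧ F)))
  step 6: ¬(x2 ∨ (F ∨ x2)) ∧ ¬(((F ∨ x0) ∧ (x0 ∨ x2)) ∧ ((F ∨ F) ∧ (x2 ∧ F)))
  step 7: (¬x2 ∧ ¬(F ∨ x2)) ∧ ¬(((F ∨ x0) ∧ (x0 ∨ x2)) ∧ ((F ∨ F) ∧ (x2 ∧ F)))
  step 8: (¬x2 ∧ (¬F ∧ ¬x2)) ∧ ¬(((F ∨ x0) ∧ (x0 ∨ x2)) ∧ ((F ∨ F) ∧ (x2 ∧ F)))
  step 9: (¬x2 ∧ (T ∧ ¬x2)) ∧ ¬(((F ∨ x0) ∧ (x0 ∨ x2)) ∧ ((F ∨ F) ∧ (x2 ∧ F)))
  step 10: (¬x2 ∧ ¬x2) ∧ ¬(((F ∨ x0) ∧ (x0 ∨ x2)) ∧ ((F ∨ F) ∧ (x2 ∧ F)))
  step 11: ¬x2 ∧ ¬(((F ∨ x0) ∧ (x0 ∨ x2)) ∧ ((F ∨ F) ∧ (x2 ∧ F)))
  step 12: ¬x2 ∧ (¬((F ∨ x0) ∧ (x0 ∨ x2)) ∨ ¬((F ∨ F) ∧ (x2 ∧ F)))
  step 13: ¬x2 ∧ ((¬(F ∨ x0) ∨ ¬(x0 ∨ x2)) ∨ ¬((F ∨ F) ∧ (x2 ∧ F)))
  step 14: ¬x2 ∧ (((¬F ∧ ¬x0) ∨ ¬(x0 ∨ x2)) ∨ ¬((F ∨ F) ∧ (x2 ∧ F)))
  step 15: ¬x2 ∧ (((T ∧ ¬x0) ∨ ¬(x0 ∨ x2)) ∨ ¬((F ∨ F) ∧ (x2 ∧ F)))
  step 16: ¬x2 ∧ ((¬x0 ∨ ¬(x0 ∨ x2)) ∨ ¬((F ∨ F) ∧ (x2 ∧ F)))
  step 17: ¬x2 ∧ ((¬x0 ∨ (¬x0 ∧ ¬x2)) ∨ ¬((F ∨ F) ∧ (x2 ∧ F)))
  step 18: ¬x2 ∧ ((¬x0 ∨ (¬x0 ∧ ¬x2)) ∨ (¬(F ∨ F) ∨ ¬(x2 ∧ F)))
  step 19: ¬x2 ∧ ((¬x0 ∨ (¬x0 ∧ ¬x2)) ∨ ((¬F ∧ ¬F) ∨ ¬(x2 ∧ F)))
  step 20: ¬x2 ∧ ((¬x0 ∨ (¬x0 ∧ ¬x2)) ∨ (¬F ∨ ¬(x2 ∧ F)))
  step 21: ¬x2 ∧ ((¬x0 ∨ (¬x0 ∧ ¬x2)) ∨ (T ∨ ¬(x2 ∧ F)))
  step 22: ¬x2 ∧ ((¬x0 ∨ (¬x0 ∧ ¬x2)) ∨ T)
  step 23: ¬x2 ∧ T
  step 24: ¬x2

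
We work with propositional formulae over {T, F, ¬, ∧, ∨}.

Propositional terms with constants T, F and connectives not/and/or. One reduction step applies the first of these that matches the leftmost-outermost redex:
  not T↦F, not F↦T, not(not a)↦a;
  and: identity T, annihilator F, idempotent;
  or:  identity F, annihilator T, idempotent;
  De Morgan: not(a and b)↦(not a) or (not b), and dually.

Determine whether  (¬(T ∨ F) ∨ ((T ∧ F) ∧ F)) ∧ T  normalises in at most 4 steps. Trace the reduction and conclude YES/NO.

  start: (¬(T ∨ F) ∨ ((T ∧ F) ∧ F)) ∧ T
  [1] ¬(T ∨ F) ∨ ((T ∧ F) ∧ F)
  [2] (¬T ∧ ¬F) ∨ ((T ∧ F) ∧ F)
  [3] (F ∧ ¬F) ∨ ((T ∧ F) ∧ F)
  [4] F ∨ ((T ∧ F) ∧ F)

Answer: NO — after 4 steps the term is F ∨ ((T ∧ F) ∧ F), not yet normal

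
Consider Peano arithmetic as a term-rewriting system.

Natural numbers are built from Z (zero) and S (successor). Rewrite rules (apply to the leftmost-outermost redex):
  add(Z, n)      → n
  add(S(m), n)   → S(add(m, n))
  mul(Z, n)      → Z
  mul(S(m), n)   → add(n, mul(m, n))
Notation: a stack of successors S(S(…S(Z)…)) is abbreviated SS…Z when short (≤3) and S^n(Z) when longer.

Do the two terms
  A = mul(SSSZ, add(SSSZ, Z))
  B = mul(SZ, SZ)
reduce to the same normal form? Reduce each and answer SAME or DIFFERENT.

Answer: DIFFERENT — A ⇓ S^9(Z), B ⇓ SZ

Reduction:
Term A:
  start: mul(SSSZ, add(SSSZ, Z))
  [1] add(add(SSSZ, Z), mul(SSZ, add(SSSZ, Z)))
  [2] add(S(add(SSZ, Z)), mul(SSZ, add(SSSZ, Z)))
  [3] S(add(add(SSZ, Z), mul(SSZ, add(SSSZ, Z))))
  [4] S(add(S(add(SZ, Z)), mul(SSZ, add(SSSZ, Z))))
  [5] S(S(add(add(SZ, Z), mul(SSZ, add(SSSZ, Z)))))
  [6] S(S(add(S(add(Z, Z)), mul(SSZ, add(SSSZ, Z)))))
  [7] S(S(S(add(add(Z, Z), mul(SSZ, add(SSSZ, Z))))))
  [8] S(S(S(add(Z, mul(SSZ, add(SSSZ, Z))))))
  [9] S(S(S(mul(SSZ, add(SSSZ, Z)))))
  [10] S(S(S(add(add(SSSZ, Z), mul(SZ, add(SSSZ, Z))))))
  [11] S(S(S(add(S(add(SSZ, Z)), mul(SZ, add(SSSZ, Z))))))
  [12] S(S(S(S(add(add(SSZ, Z), mul(SZ, add(SSSZ, Z)))))))
  [13] S(S(S(S(add(S(add(SZ, Z)), mul(SZ, add(SSSZ, Z)))))))
  [14] S(S(S(S(S(add(add(SZ, Z), mul(SZ, add(SSSZ, Z))))))))
  [15] S(S(S(S(S(add(S(add(Z, Z)), mul(SZ, add(SSSZ, Z))))))))
  [16] S(S(S(S(S(S(add(add(Z, Z), mul(SZ, add(SSSZ, Z)))))))))
  [17] S(S(S(S(S(S(add(Z, mul(SZ, add(SSSZ, Z)))))))))
  [18] S(S(S(S(S(S(mul(SZ, add(SSSZ, Z))))))))
  [19] S(S(S(S(S(S(add(add(SSSZ, Z), mul(Z, add(SSSZ, Z)))))))))
  [20] S(S(S(S(S(S(add(S(add(SSZ, Z)), mul(Z, add(SSSZ, Z)))))))))
  [21] S(S(S(S(S(S(S(add(add(SSZ, Z), mul(Z, add(SSSZ, Z))))))))))
  [22] S(S(S(S(S(S(S(add(S(add(SZ, Z)), mul(Z, add(SSSZ, Z))))))))))
  [23] S(S(S(S(S(S(S(S(add(add(SZ, Z), mul(Z, add(SSSZ, Z)))))))))))
  [24] S(S(S(S(S(S(S(S(add(S(add(Z, Z)), mul(Z, add(SSSZ, Z)))))))))))
  [25] S(S(S(S(S(S(S(S(S(add(add(Z, Z), mul(Z, add(SSSZ, Z))))))))))))
  [26] S(S(S(S(S(S(S(S(S(add(Z, mul(Z, add(SSSZ, Z))))))))))))
  [27] S(S(S(S(S(S(S(S(S(mul(Z, add(SSSZ, Z)))))))))))
  [28] S^9(Z)

Term B:
  start: mul(SZ, SZ)
  [1] add(SZ, mul(Z, SZ))
  [2] S(add(Z, mul(Z, SZ)))
  [3] S(mul(Z, SZ))
  [4] SZ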